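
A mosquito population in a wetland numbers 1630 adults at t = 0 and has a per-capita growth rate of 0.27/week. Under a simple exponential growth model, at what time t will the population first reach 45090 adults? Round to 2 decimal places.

12.30 weeks

Set N₀·e^(rt) = 45090: e^(0.27·t) = 45090/1630 = 27.663.
0.27·t = ln(27.663) = 3.3201, so t = 3.3201/0.27 = 12.297.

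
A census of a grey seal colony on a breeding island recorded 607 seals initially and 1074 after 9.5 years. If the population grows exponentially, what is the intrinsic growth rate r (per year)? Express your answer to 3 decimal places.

0.060 per year

From N(t) = N₀·e^(rt): e^(r·9.5) = 1074/607 = 1.7694.
r·9.5 = ln(1.7694) = 0.57062, so r = 0.57062/9.5 = 0.060065.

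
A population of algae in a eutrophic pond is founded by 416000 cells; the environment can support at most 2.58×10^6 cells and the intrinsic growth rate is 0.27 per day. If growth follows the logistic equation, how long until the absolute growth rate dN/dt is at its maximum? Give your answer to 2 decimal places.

6.11 days

Logistic growth is fastest at N = K/2 = 1.29×10^6.
A = (K − N₀)/N₀ = 5.2019. Set K/(1 + A·e^(−rt)) = K/2 → A·e^(−rt) = 1.
e^(−0.27t) = 1/5.2019 = 0.192237, so t = ln(5.2019)/0.27 = 1.649/0.27 = 6.1075.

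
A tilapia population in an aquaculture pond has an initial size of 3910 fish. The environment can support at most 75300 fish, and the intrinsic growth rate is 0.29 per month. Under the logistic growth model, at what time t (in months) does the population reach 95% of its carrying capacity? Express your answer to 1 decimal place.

20.2 months

A = (K − N₀)/N₀ = (75300 − 3910)/3910 = 18.258.
Solve 75300/(1 + 18.258·e^(−0.29t)) = 71535: 1 + 18.258·e^(−0.29t) = 1.0526, so e^(−0.29t) = 0.00288261.
−0.29·t = ln(0.00288261) = -5.8491, so t = 5.8491/0.29 = 20.169.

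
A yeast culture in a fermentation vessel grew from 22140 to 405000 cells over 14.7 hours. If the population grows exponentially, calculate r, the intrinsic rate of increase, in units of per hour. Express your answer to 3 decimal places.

From N(t) = N₀·e^(rt): e^(r·14.7) = 405000/22140 = 18.293.
r·14.7 = ln(18.293) = 2.9065, so r = 2.9065/14.7 = 0.19772.

0.198 per hour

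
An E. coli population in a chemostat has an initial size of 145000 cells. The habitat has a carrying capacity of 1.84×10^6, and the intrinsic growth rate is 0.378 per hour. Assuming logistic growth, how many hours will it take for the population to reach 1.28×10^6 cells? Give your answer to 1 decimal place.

A = (K − N₀)/N₀ = (1.84×10^6 − 145000)/145000 = 11.69.
Solve 1.84×10^6/(1 + 11.69·e^(−0.378t)) = 1.28×10^6: 1 + 11.69·e^(−0.378t) = 1.4375, so e^(−0.378t) = 0.0374263.
−0.378·t = ln(0.0374263) = -3.2854, so t = 3.2854/0.378 = 8.6915.

8.7 hours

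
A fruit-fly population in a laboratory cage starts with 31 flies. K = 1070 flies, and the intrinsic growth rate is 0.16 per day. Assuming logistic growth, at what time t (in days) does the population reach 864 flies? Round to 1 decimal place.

A = (K − N₀)/N₀ = (1070 − 31)/31 = 33.516.
Solve 1070/(1 + 33.516·e^(−0.16t)) = 864: 1 + 33.516·e^(−0.16t) = 1.2384, so e^(−0.16t) = 0.00711377.
−0.16·t = ln(0.00711377) = -4.9457, so t = 4.9457/0.16 = 30.911.

30.9 days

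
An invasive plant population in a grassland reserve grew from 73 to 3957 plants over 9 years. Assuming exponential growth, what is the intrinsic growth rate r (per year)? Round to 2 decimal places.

From N(t) = N₀·e^(rt): e^(r·9) = 3957/73 = 54.205.
r·9 = ln(54.205) = 3.9928, so r = 3.9928/9 = 0.44364.

0.44 per year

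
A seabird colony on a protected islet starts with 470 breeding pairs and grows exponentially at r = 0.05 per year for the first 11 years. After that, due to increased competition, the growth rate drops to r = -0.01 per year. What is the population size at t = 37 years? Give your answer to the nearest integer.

628 breeding pairs

Phase 1: N(11) = 470·e^(0.05×11) = 470·e^0.55 = 814.629.
Phase 2 runs for 37 − 11 = 26 years at r = -0.01.
N(37) = 814.629·e^(-0.01×26) = 814.629·e^-0.26 = 628.121.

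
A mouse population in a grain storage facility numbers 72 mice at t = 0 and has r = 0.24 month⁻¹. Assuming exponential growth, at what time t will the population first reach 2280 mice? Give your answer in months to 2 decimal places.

Set N₀·e^(rt) = 2280: e^(0.24·t) = 2280/72 = 31.667.
0.24·t = ln(31.667) = 3.4553, so t = 3.4553/0.24 = 14.397.

14.40 months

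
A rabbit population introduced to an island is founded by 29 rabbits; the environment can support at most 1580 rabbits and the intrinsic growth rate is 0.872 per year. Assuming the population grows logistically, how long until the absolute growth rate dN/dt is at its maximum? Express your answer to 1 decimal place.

4.6 years

Logistic growth is fastest at N = K/2 = 790.
A = (K − N₀)/N₀ = 53.483. Set K/(1 + A·e^(−rt)) = K/2 → A·e^(−rt) = 1.
e^(−0.872t) = 1/53.483 = 0.0186976, so t = ln(53.483)/0.872 = 3.9794/0.872 = 4.5635.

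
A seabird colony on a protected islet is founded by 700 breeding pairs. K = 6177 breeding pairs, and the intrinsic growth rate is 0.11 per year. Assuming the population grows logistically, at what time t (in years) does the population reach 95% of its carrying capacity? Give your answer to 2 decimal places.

A = (K − N₀)/N₀ = (6177 − 700)/700 = 7.8243.
Solve 6177/(1 + 7.8243·e^(−0.11t)) = 5868.15: 1 + 7.8243·e^(−0.11t) = 1.0526, so e^(−0.11t) = 0.00672669.
−0.11·t = ln(0.00672669) = -5.0017, so t = 5.0017/0.11 = 45.47.

45.47 years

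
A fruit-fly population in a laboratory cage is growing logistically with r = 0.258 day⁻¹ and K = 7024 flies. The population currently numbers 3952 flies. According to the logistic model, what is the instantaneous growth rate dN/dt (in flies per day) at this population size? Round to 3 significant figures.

dN/dt = rN(1 − N/K) = 0.258 × 3952 × (1 − 3952/7024).
1 − 3952/7024 = 0.43736; dN/dt = 0.258 × 3952 × 0.43736 = 445.94.

446 flies per day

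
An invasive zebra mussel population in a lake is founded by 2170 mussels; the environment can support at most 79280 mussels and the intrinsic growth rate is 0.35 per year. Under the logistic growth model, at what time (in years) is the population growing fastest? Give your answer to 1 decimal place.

Logistic growth is fastest at N = K/2 = 39640.
A = (K − N₀)/N₀ = 35.535. Set K/(1 + A·e^(−rt)) = K/2 → A·e^(−rt) = 1.
e^(−0.35t) = 1/35.535 = 0.0281416, so t = ln(35.535)/0.35 = 3.5705/0.35 = 10.201.

10.2 years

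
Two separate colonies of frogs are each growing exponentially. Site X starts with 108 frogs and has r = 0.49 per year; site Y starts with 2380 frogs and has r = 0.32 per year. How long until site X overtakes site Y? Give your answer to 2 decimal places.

Set 108·e^(0.49t) = 2380·e^(0.32t).
e^((0.49 − 0.32)t) = 2380/108 → e^(0.17·t) = 22.037.
0.17·t = ln(22.037) = 3.0927, so t = 3.0927/0.17 = 18.192.

18.19 years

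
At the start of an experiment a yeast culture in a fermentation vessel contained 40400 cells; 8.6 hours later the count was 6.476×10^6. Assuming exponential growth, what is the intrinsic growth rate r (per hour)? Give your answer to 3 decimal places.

From N(t) = N₀·e^(rt): e^(r·8.6) = 6.476×10^6/40400 = 160.3.
r·8.6 = ln(160.3) = 5.077, so r = 5.077/8.6 = 0.59035.

0.590 per hour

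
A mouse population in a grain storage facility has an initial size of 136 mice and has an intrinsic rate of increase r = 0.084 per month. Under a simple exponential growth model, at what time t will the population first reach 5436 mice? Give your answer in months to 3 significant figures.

Set N₀·e^(rt) = 5436: e^(0.084·t) = 5436/136 = 39.971.
0.084·t = ln(39.971) = 3.6881, so t = 3.6881/0.084 = 43.906.

43.9 months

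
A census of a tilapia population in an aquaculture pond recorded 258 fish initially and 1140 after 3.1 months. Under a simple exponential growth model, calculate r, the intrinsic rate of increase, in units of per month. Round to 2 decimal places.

0.48 per month

From N(t) = N₀·e^(rt): e^(r·3.1) = 1140/258 = 4.4186.
r·3.1 = ln(4.4186) = 1.4858, so r = 1.4858/3.1 = 0.4793.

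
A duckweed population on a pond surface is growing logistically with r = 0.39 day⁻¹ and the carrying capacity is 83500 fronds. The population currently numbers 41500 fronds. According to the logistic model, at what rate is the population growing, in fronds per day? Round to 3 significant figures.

8140 fronds per day

dN/dt = rN(1 − N/K) = 0.39 × 41500 × (1 − 41500/83500).
1 − 41500/83500 = 0.50299; dN/dt = 0.39 × 41500 × 0.50299 = 8141.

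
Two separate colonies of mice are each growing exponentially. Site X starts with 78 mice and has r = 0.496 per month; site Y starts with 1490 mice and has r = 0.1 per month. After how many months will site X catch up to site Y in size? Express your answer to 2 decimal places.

7.45 months

Set 78·e^(0.496t) = 1490·e^(0.1t).
e^((0.496 − 0.1)t) = 1490/78 → e^(0.396·t) = 19.103.
0.396·t = ln(19.103) = 2.9498, so t = 2.9498/0.396 = 7.449.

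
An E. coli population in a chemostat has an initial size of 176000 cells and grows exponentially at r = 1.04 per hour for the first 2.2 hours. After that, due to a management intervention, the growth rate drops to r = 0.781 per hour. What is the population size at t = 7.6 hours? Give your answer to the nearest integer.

Phase 1: N(2.2) = 176000·e^(1.04×2.2) = 176000·e^2.288 = 1.734517×10^6.
Phase 2 runs for 7.6 − 2.2 = 5.4 hours at r = 0.781.
N(7.6) = 1.734517×10^6·e^(0.781×5.4) = 1.734517×10^6·e^4.217 = 1.176988×10^8.

117698788 cells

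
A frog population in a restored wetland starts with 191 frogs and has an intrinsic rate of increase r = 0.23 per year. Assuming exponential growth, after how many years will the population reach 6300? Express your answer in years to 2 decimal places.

15.20 years

Set N₀·e^(rt) = 6300: e^(0.23·t) = 6300/191 = 32.984.
0.23·t = ln(32.984) = 3.496, so t = 3.496/0.23 = 15.2.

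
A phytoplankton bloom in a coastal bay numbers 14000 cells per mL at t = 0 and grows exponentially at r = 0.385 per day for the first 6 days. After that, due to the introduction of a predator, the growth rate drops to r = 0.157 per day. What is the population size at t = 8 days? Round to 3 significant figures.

193000 cells per mL

Phase 1: N(6) = 14000·e^(0.385×6) = 14000·e^2.31 = 141042.
Phase 2 runs for 8 − 6 = 2 days at r = 0.157.
N(8) = 141042·e^(0.157×2) = 141042·e^0.314 = 193071.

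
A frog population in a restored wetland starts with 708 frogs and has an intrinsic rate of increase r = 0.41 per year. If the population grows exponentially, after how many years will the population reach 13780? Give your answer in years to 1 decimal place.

Set N₀·e^(rt) = 13780: e^(0.41·t) = 13780/708 = 19.463.
0.41·t = ln(19.463) = 2.9685, so t = 2.9685/0.41 = 7.2403.

7.2 years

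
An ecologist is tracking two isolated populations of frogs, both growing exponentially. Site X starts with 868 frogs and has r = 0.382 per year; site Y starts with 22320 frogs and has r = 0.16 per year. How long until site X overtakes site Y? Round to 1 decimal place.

14.6 years

Set 868·e^(0.382t) = 22320·e^(0.16t).
e^((0.382 − 0.16)t) = 22320/868 → e^(0.222·t) = 25.714.
0.222·t = ln(25.714) = 3.247, so t = 3.247/0.222 = 14.626.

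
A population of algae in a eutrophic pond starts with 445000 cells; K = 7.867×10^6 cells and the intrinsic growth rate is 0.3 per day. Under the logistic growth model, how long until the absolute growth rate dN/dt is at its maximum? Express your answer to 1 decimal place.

Logistic growth is fastest at N = K/2 = 3.9335×10^6.
A = (K − N₀)/N₀ = 16.679. Set K/(1 + A·e^(−rt)) = K/2 → A·e^(−rt) = 1.
e^(−0.3t) = 1/16.679 = 0.0599569, so t = ln(16.679)/0.3 = 2.8141/0.3 = 9.3804.

9.4 days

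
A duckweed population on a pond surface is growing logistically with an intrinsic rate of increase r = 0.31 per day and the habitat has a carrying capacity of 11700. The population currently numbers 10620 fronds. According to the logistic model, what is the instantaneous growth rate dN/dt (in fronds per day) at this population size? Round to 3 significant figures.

dN/dt = rN(1 − N/K) = 0.31 × 10620 × (1 − 10620/11700).
1 − 10620/11700 = 0.092308; dN/dt = 0.31 × 10620 × 0.092308 = 303.9.

304 fronds per day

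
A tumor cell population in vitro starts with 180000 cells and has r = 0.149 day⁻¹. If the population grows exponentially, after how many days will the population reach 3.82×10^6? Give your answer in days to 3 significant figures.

20.5 days

Set N₀·e^(rt) = 3.82×10^6: e^(0.149·t) = 3.82×10^6/180000 = 21.222.
0.149·t = ln(21.222) = 3.055, so t = 3.055/0.149 = 20.504.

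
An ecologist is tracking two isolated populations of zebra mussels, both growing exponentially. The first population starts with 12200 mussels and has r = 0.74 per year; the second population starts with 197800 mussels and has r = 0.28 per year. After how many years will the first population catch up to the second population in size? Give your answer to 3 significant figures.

Set 12200·e^(0.74t) = 197800·e^(0.28t).
e^((0.74 − 0.28)t) = 197800/12200 → e^(0.46·t) = 16.213.
0.46·t = ln(16.213) = 2.7858, so t = 2.7858/0.46 = 6.0561.

6.06 years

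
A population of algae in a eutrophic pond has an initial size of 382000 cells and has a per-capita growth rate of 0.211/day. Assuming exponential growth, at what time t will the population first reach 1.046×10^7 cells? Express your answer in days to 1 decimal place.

15.7 days

Set N₀·e^(rt) = 1.046×10^7: e^(0.211·t) = 1.046×10^7/382000 = 27.382.
0.211·t = ln(27.382) = 3.3099, so t = 3.3099/0.211 = 15.687.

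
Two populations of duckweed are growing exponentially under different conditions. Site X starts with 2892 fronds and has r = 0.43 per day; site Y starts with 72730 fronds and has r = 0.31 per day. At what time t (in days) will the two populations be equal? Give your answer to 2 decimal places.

Set 2892·e^(0.43t) = 72730·e^(0.31t).
e^((0.43 − 0.31)t) = 72730/2892 → e^(0.12·t) = 25.149.
0.12·t = ln(25.149) = 3.2248, so t = 3.2248/0.12 = 26.873.

26.87 days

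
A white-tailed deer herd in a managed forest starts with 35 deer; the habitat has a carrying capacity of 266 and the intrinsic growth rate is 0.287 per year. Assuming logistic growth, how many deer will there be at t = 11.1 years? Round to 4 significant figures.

A = (K − N₀)/N₀ = (266 − 35)/35 = 6.6.
N(t) = K/(1 + A·e^(−rt)) = 266/(1 + 6.6×e^(−0.287×11.1)).
e^(−3.186) = 0.041349; denominator = 1 + 6.6×0.041349 = 1.2729.
N = 266/1.2729 = 208.971.

209.0 deer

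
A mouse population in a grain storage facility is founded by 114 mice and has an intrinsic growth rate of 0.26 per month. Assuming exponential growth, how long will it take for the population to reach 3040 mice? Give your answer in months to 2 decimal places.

12.63 months

Set N₀·e^(rt) = 3040: e^(0.26·t) = 3040/114 = 26.667.
0.26·t = ln(26.667) = 3.2834, so t = 3.2834/0.26 = 12.629.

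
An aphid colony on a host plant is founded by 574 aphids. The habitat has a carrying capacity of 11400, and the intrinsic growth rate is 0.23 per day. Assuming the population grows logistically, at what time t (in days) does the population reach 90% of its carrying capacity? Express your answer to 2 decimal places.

22.32 days

A = (K − N₀)/N₀ = (11400 − 574)/574 = 18.861.
Solve 11400/(1 + 18.861·e^(−0.23t)) = 10260: 1 + 18.861·e^(−0.23t) = 1.1111, so e^(−0.23t) = 0.00589117.
−0.23·t = ln(0.00589117) = -5.1343, so t = 5.1343/0.23 = 22.323.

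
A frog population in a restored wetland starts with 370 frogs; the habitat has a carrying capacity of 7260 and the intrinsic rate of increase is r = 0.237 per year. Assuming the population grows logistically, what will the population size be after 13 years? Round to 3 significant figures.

A = (K − N₀)/N₀ = (7260 − 370)/370 = 18.622.
N(t) = K/(1 + A·e^(−rt)) = 7260/(1 + 18.622×e^(−0.237×13)).
e^(−3.081) = 0.045913; denominator = 1 + 18.622×0.045913 = 1.855.
N = 7260/1.855 = 3913.79.

3910 frogs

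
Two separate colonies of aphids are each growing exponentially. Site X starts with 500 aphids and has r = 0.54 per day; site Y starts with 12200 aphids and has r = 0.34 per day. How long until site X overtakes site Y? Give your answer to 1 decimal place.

16.0 days

Set 500·e^(0.54t) = 12200·e^(0.34t).
e^((0.54 − 0.34)t) = 12200/500 → e^(0.2·t) = 24.4.
0.2·t = ln(24.4) = 3.1946, so t = 3.1946/0.2 = 15.973.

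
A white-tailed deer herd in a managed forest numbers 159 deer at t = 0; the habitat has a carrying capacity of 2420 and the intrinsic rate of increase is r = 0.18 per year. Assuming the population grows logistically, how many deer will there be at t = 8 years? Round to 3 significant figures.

554 deer

A = (K − N₀)/N₀ = (2420 − 159)/159 = 14.22.
N(t) = K/(1 + A·e^(−rt)) = 2420/(1 + 14.22×e^(−0.18×8)).
e^(−1.44) = 0.23693; denominator = 1 + 14.22×0.23693 = 4.3691.
N = 2420/4.3691 = 553.884.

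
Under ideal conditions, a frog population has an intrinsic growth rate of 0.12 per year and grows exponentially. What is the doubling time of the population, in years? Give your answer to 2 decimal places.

Doubling time t_d = ln(2)/r = 0.6931/0.12 = 5.7762.

5.78 years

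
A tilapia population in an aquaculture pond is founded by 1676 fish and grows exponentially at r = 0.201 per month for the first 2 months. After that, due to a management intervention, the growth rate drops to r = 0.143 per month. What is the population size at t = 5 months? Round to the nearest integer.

3847 fish

Phase 1: N(2) = 1676·e^(0.201×2) = 1676·e^0.402 = 2505.3.
Phase 2 runs for 5 − 2 = 3 months at r = 0.143.
N(5) = 2505.3·e^(0.143×3) = 2505.3·e^0.429 = 3847.45.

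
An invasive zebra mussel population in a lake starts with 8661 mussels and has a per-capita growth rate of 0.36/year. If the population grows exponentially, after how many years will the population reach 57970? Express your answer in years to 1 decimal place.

5.3 years

Set N₀·e^(rt) = 57970: e^(0.36·t) = 57970/8661 = 6.6932.
0.36·t = ln(6.6932) = 1.9011, so t = 1.9011/0.36 = 5.2808.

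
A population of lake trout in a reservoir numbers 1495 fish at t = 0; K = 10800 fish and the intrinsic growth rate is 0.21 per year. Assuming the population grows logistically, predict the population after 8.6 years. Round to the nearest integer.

A = (K − N₀)/N₀ = (10800 − 1495)/1495 = 6.2241.
N(t) = K/(1 + A·e^(−rt)) = 10800/(1 + 6.2241×e^(−0.21×8.6)).
e^(−1.806) = 0.16431; denominator = 1 + 6.2241×0.16431 = 2.0227.
N = 10800/2.0227 = 5339.45.

5339 fish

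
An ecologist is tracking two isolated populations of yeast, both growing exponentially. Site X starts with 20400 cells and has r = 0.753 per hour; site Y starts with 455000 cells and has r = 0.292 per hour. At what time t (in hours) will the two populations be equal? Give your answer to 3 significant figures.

Set 20400·e^(0.753t) = 455000·e^(0.292t).
e^((0.753 − 0.292)t) = 455000/20400 → e^(0.461·t) = 22.304.
0.461·t = ln(22.304) = 3.1048, so t = 3.1048/0.461 = 6.7348.

6.73 hours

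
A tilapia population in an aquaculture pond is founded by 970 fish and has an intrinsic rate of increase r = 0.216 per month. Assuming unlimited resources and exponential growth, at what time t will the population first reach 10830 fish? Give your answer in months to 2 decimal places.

Set N₀·e^(rt) = 10830: e^(0.216·t) = 10830/970 = 11.165.
0.216·t = ln(11.165) = 2.4128, so t = 2.4128/0.216 = 11.17.

11.17 months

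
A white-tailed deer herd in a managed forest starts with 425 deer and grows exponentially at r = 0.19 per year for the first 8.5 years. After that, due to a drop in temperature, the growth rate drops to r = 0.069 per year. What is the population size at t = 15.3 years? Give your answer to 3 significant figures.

Phase 1: N(8.5) = 425·e^(0.19×8.5) = 425·e^1.615 = 2136.85.
Phase 2 runs for 15.3 − 8.5 = 6.8 years at r = 0.069.
N(15.3) = 2136.85·e^(0.069×6.8) = 2136.85·e^0.4692 = 3416.22.

3420 deer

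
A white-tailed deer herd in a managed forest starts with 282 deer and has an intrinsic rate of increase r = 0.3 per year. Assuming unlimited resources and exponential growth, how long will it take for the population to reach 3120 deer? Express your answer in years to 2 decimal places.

8.01 years

Set N₀·e^(rt) = 3120: e^(0.3·t) = 3120/282 = 11.064.
0.3·t = ln(11.064) = 2.4037, so t = 2.4037/0.3 = 8.0123.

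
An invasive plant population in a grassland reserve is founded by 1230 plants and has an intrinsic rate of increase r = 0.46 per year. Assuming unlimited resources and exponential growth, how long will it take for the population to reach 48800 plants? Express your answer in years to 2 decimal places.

Set N₀·e^(rt) = 48800: e^(0.46·t) = 48800/1230 = 39.675.
0.46·t = ln(39.675) = 3.6807, so t = 3.6807/0.46 = 8.0016.

8.00 years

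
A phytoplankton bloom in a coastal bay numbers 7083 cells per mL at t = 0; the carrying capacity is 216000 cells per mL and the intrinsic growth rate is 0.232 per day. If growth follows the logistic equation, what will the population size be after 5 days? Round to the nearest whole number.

21080 cells per mL

A = (K − N₀)/N₀ = (216000 − 7083)/7083 = 29.496.
N(t) = K/(1 + A·e^(−rt)) = 216000/(1 + 29.496×e^(−0.232×5)).
e^(−1.16) = 0.31349; denominator = 1 + 29.496×0.31349 = 10.246.
N = 216000/10.246 = 21080.5.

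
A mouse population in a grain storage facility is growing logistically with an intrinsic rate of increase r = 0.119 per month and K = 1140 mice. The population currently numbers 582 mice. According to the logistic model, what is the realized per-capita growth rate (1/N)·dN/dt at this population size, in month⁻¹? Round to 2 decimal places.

0.06 per month

(1/N)·dN/dt = r(1 − N/K) = 0.119 × (1 − 582/1140).
= 0.119 × 0.48947 = 0.058247.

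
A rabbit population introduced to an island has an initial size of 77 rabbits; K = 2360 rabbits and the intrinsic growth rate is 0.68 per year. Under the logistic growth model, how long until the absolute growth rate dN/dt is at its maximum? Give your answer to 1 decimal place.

Logistic growth is fastest at N = K/2 = 1180.
A = (K − N₀)/N₀ = 29.649. Set K/(1 + A·e^(−rt)) = K/2 → A·e^(−rt) = 1.
e^(−0.68t) = 1/29.649 = 0.0337276, so t = ln(29.649)/0.68 = 3.3894/0.68 = 4.9845.

5.0 years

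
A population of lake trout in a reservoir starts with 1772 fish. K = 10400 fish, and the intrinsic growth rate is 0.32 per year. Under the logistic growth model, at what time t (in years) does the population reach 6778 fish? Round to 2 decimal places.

6.90 years

A = (K − N₀)/N₀ = (10400 − 1772)/1772 = 4.8691.
Solve 10400/(1 + 4.8691·e^(−0.32t)) = 6778: 1 + 4.8691·e^(−0.32t) = 1.5344, so e^(−0.32t) = 0.109749.
−0.32·t = ln(0.109749) = -2.2096, so t = 2.2096/0.32 = 6.9049.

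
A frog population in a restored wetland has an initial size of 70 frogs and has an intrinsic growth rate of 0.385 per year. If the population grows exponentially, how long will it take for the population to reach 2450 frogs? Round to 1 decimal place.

9.2 years

Set N₀·e^(rt) = 2450: e^(0.385·t) = 2450/70 = 35.
0.385·t = ln(35) = 3.5553, so t = 3.5553/0.385 = 9.2347.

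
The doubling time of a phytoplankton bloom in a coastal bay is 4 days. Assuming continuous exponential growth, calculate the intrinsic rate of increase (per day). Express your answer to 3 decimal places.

0.173 per day

r = ln(2)/t_d = 0.6931/4 = 0.17329.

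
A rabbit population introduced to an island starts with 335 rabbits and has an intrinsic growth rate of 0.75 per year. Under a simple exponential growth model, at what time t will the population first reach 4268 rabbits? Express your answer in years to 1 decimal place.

3.4 years

Set N₀·e^(rt) = 4268: e^(0.75·t) = 4268/335 = 12.74.
0.75·t = ln(12.74) = 2.5448, so t = 2.5448/0.75 = 3.393.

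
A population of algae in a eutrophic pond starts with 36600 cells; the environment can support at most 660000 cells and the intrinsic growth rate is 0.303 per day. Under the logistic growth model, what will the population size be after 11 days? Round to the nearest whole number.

A = (K − N₀)/N₀ = (660000 − 36600)/36600 = 17.033.
N(t) = K/(1 + A·e^(−rt)) = 660000/(1 + 17.033×e^(−0.303×11)).
e^(−3.333) = 0.035686; denominator = 1 + 17.033×0.035686 = 1.6078.
N = 660000/1.6078 = 410491.

410491 cells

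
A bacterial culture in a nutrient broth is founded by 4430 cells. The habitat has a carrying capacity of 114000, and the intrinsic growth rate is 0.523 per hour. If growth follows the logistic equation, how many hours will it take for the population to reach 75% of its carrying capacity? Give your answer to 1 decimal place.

A = (K − N₀)/N₀ = (114000 − 4430)/4430 = 24.734.
Solve 114000/(1 + 24.734·e^(−0.523t)) = 85500: 1 + 24.734·e^(−0.523t) = 1.3333, so e^(−0.523t) = 0.0134769.
−0.523·t = ln(0.0134769) = -4.3068, so t = 4.3068/0.523 = 8.2348.

8.2 hours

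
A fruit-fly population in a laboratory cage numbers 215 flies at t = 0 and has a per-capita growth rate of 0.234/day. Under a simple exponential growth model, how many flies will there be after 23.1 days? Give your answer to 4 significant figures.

N(t) = N₀·e^(rt) = 215 × e^(0.234×23.1) = 215 × e^5.405.
e^5.405 ≈ 222.61, so N ≈ 215 × 222.61 = 47860.1.

47860 flies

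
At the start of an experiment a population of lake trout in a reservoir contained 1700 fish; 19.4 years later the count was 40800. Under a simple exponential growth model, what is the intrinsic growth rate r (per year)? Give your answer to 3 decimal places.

From N(t) = N₀·e^(rt): e^(r·19.4) = 40800/1700 = 24.
r·19.4 = ln(24) = 3.1781, so r = 3.1781/19.4 = 0.16382.

0.164 per year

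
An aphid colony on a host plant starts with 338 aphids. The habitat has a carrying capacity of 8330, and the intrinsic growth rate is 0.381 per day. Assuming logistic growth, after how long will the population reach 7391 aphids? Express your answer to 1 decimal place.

A = (K − N₀)/N₀ = (8330 − 338)/338 = 23.645.
Solve 8330/(1 + 23.645·e^(−0.381t)) = 7391: 1 + 23.645·e^(−0.381t) = 1.127, so e^(−0.381t) = 0.00537308.
−0.381·t = ln(0.00537308) = -5.2264, so t = 5.2264/0.381 = 13.717.

13.7 days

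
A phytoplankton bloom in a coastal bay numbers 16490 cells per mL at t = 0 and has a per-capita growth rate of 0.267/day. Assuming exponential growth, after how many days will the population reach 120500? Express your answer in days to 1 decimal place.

7.4 days

Set N₀·e^(rt) = 120500: e^(0.267·t) = 120500/16490 = 7.3075.
0.267·t = ln(7.3075) = 1.9889, so t = 1.9889/0.267 = 7.449.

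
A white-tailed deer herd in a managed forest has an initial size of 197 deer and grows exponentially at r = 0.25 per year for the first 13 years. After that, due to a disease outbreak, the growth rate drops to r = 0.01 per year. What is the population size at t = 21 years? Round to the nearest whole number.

Phase 1: N(13) = 197·e^(0.25×13) = 197·e^3.25 = 5080.7.
Phase 2 runs for 21 − 13 = 8 years at r = 0.01.
N(21) = 5080.7·e^(0.01×8) = 5080.7·e^0.08 = 5503.85.

5504 deer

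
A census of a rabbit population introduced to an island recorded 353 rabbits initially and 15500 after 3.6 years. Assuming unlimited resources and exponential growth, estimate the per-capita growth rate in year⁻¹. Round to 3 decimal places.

1.051 per year

From N(t) = N₀·e^(rt): e^(r·3.6) = 15500/353 = 43.909.
r·3.6 = ln(43.909) = 3.7821, so r = 3.7821/3.6 = 1.0506.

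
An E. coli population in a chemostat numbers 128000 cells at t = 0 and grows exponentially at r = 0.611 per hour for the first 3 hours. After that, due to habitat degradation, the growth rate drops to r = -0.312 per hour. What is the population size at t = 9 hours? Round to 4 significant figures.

Phase 1: N(3) = 128000·e^(0.611×3) = 128000·e^1.833 = 800335.
Phase 2 runs for 9 − 3 = 6 hours at r = -0.312.
N(9) = 800335·e^(-0.312×6) = 800335·e^-1.872 = 123104.

123100 cells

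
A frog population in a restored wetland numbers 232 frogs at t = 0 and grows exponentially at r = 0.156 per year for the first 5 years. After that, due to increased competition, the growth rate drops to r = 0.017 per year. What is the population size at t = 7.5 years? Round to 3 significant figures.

528 frogs

Phase 1: N(5) = 232·e^(0.156×5) = 232·e^0.78 = 506.102.
Phase 2 runs for 7.5 − 5 = 2.5 years at r = 0.017.
N(7.5) = 506.102·e^(0.017×2.5) = 506.102·e^0.0425 = 528.074.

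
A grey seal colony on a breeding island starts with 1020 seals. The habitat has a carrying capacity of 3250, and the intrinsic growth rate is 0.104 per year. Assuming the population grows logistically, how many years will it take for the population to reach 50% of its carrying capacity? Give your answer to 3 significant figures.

A = (K − N₀)/N₀ = (3250 − 1020)/1020 = 2.1863.
Solve 3250/(1 + 2.1863·e^(−0.104t)) = 1625: 1 + 2.1863·e^(−0.104t) = 2, so e^(−0.104t) = 0.457399.
−0.104·t = ln(0.457399) = -0.7822, so t = 0.7822/0.104 = 7.5211.

7.52 years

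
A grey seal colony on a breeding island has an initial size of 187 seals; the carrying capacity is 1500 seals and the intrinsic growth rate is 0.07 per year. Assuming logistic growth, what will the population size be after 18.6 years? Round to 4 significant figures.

515.5 seals

A = (K − N₀)/N₀ = (1500 − 187)/187 = 7.0214.
N(t) = K/(1 + A·e^(−rt)) = 1500/(1 + 7.0214×e^(−0.07×18.6)).
e^(−1.302) = 0.27199; denominator = 1 + 7.0214×0.27199 = 2.9097.
N = 1500/2.9097 = 515.512.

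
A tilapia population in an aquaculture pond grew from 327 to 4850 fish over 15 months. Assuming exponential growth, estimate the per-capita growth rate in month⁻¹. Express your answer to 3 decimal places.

From N(t) = N₀·e^(rt): e^(r·15) = 4850/327 = 14.832.
r·15 = ln(14.832) = 2.6968, so r = 2.6968/15 = 0.17978.

0.180 per month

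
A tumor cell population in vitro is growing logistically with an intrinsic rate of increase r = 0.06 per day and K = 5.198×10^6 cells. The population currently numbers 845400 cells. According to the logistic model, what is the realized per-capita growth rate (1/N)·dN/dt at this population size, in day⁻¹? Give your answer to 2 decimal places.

0.05 per day

(1/N)·dN/dt = r(1 − N/K) = 0.06 × (1 − 845400/5.198×10^6).
= 0.06 × 0.83736 = 0.050242.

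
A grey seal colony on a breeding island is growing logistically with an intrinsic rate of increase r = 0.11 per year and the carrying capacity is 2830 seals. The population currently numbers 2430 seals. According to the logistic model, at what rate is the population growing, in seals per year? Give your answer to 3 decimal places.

dN/dt = rN(1 − N/K) = 0.11 × 2430 × (1 − 2430/2830).
1 − 2430/2830 = 0.14134; dN/dt = 0.11 × 2430 × 0.14134 = 37.781.

37.781 seals per year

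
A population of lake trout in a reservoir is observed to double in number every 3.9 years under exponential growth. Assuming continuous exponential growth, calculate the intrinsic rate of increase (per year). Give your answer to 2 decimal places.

0.18 per year

r = ln(2)/t_d = 0.6931/3.9 = 0.17773.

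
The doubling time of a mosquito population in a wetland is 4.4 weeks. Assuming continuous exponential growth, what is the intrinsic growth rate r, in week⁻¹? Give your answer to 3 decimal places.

r = ln(2)/t_d = 0.6931/4.4 = 0.15753.

0.158 per week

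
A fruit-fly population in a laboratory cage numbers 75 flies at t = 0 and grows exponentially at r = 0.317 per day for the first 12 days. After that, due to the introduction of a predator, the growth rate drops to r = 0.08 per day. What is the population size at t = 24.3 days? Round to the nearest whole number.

Phase 1: N(12) = 75·e^(0.317×12) = 75·e^3.804 = 3366.03.
Phase 2 runs for 24.3 − 12 = 12.3 days at r = 0.08.
N(24.3) = 3366.03·e^(0.08×12.3) = 3366.03·e^0.984 = 9004.58.

9005 flies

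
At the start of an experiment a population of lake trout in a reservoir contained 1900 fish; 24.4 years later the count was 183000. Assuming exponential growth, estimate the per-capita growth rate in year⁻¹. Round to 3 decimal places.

From N(t) = N₀·e^(rt): e^(r·24.4) = 183000/1900 = 96.316.
r·24.4 = ln(96.316) = 4.5676, so r = 4.5676/24.4 = 0.1872.

0.187 per year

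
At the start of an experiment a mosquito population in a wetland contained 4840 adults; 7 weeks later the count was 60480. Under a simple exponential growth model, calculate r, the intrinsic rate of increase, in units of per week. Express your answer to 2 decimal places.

0.36 per week

From N(t) = N₀·e^(rt): e^(r·7) = 60480/4840 = 12.496.
r·7 = ln(12.496) = 2.5254, so r = 2.5254/7 = 0.36077.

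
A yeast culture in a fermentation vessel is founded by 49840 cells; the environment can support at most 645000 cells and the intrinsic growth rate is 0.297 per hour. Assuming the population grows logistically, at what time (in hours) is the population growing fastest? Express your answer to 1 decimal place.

Logistic growth is fastest at N = K/2 = 322500.
A = (K − N₀)/N₀ = 11.941. Set K/(1 + A·e^(−rt)) = K/2 → A·e^(−rt) = 1.
e^(−0.297t) = 1/11.941 = 0.0837422, so t = ln(11.941)/0.297 = 2.48/0.297 = 8.3502.

8.4 hours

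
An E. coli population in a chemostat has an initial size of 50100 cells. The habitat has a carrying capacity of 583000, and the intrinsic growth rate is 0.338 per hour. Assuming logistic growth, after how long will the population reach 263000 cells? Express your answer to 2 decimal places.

A = (K − N₀)/N₀ = (583000 − 50100)/50100 = 10.637.
Solve 583000/(1 + 10.637·e^(−0.338t)) = 263000: 1 + 10.637·e^(−0.338t) = 2.2167, so e^(−0.338t) = 0.11439.
−0.338·t = ln(0.11439) = -2.1681, so t = 2.1681/0.338 = 6.4146.

6.41 hours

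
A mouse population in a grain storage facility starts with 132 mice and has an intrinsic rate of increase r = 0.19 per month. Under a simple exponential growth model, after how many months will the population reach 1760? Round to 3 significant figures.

13.6 months

Set N₀·e^(rt) = 1760: e^(0.19·t) = 1760/132 = 13.333.
0.19·t = ln(13.333) = 2.5903, so t = 2.5903/0.19 = 13.633.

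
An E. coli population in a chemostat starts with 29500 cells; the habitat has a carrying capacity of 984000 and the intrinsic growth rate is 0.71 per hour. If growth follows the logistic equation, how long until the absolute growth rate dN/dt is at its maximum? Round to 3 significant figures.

4.90 hours

Logistic growth is fastest at N = K/2 = 492000.
A = (K − N₀)/N₀ = 32.356. Set K/(1 + A·e^(−rt)) = K/2 → A·e^(−rt) = 1.
e^(−0.71t) = 1/32.356 = 0.0309062, so t = ln(32.356)/0.71 = 3.4768/0.71 = 4.8969.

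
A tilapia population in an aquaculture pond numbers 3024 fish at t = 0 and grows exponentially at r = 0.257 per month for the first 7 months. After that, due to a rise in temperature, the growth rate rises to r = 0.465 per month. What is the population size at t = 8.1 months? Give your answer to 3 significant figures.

Phase 1: N(7) = 3024·e^(0.257×7) = 3024·e^1.799 = 18275.8.
Phase 2 runs for 8.1 − 7 = 1.1 months at r = 0.465.
N(8.1) = 18275.8·e^(0.465×1.1) = 18275.8·e^0.5115 = 30480.3.

30500 fish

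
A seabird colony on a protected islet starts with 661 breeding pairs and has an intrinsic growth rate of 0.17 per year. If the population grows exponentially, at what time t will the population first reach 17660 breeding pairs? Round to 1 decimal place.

Set N₀·e^(rt) = 17660: e^(0.17·t) = 17660/661 = 26.717.
0.17·t = ln(26.717) = 3.2853, so t = 3.2853/0.17 = 19.325.

19.3 years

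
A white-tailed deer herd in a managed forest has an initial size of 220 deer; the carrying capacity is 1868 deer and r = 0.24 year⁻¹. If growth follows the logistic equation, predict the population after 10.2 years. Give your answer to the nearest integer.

1134 deer

A = (K − N₀)/N₀ = (1868 − 220)/220 = 7.4909.
N(t) = K/(1 + A·e^(−rt)) = 1868/(1 + 7.4909×e^(−0.24×10.2)).
e^(−2.448) = 0.086466; denominator = 1 + 7.4909×0.086466 = 1.6477.
N = 1868/1.6477 = 1133.69.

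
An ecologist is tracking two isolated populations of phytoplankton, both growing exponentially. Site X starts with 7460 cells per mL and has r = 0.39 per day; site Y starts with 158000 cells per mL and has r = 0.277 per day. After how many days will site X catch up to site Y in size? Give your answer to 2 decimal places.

27.02 days

Set 7460·e^(0.39t) = 158000·e^(0.277t).
e^((0.39 − 0.277)t) = 158000/7460 → e^(0.113·t) = 21.18.
0.113·t = ln(21.18) = 3.053, so t = 3.053/0.113 = 27.018.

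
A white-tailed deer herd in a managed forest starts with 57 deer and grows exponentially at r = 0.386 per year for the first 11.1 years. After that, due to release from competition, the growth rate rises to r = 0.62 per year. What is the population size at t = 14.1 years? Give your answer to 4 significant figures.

Phase 1: N(11.1) = 57·e^(0.386×11.1) = 57·e^4.285 = 4136.69.
Phase 2 runs for 14.1 − 11.1 = 3 years at r = 0.62.
N(14.1) = 4136.69·e^(0.62×3) = 4136.69·e^1.86 = 26573.

26570 deer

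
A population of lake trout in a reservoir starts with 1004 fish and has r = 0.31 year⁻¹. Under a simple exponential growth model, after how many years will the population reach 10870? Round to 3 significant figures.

Set N₀·e^(rt) = 10870: e^(0.31·t) = 10870/1004 = 10.827.
0.31·t = ln(10.827) = 2.382, so t = 2.382/0.31 = 7.6839.

7.68 years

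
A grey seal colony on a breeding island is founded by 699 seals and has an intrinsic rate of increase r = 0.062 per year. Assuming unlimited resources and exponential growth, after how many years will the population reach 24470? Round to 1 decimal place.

57.3 years

Set N₀·e^(rt) = 24470: e^(0.062·t) = 24470/699 = 35.007.
0.062·t = ln(35.007) = 3.5556, so t = 3.5556/0.062 = 57.348.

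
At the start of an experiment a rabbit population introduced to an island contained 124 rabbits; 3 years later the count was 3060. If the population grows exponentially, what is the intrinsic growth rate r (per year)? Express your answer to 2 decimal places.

1.07 per year

From N(t) = N₀·e^(rt): e^(r·3) = 3060/124 = 24.677.
r·3 = ln(24.677) = 3.2059, so r = 3.2059/3 = 1.0686.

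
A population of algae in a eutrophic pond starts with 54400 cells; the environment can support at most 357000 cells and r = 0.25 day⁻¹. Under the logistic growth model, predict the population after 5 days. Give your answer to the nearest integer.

A = (K − N₀)/N₀ = (357000 − 54400)/54400 = 5.5625.
N(t) = K/(1 + A·e^(−rt)) = 357000/(1 + 5.5625×e^(−0.25×5)).
e^(−1.25) = 0.2865; denominator = 1 + 5.5625×0.2865 = 2.5937.
N = 357000/2.5937 = 137642.

137642 cells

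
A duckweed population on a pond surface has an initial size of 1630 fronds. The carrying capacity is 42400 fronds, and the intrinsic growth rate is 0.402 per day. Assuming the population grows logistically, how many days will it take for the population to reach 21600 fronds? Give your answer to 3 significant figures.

8.10 days

A = (K − N₀)/N₀ = (42400 − 1630)/1630 = 25.012.
Solve 42400/(1 + 25.012·e^(−0.402t)) = 21600: 1 + 25.012·e^(−0.402t) = 1.963, so e^(−0.402t) = 0.0384996.
−0.402·t = ln(0.0384996) = -3.2571, so t = 3.2571/0.402 = 8.1023.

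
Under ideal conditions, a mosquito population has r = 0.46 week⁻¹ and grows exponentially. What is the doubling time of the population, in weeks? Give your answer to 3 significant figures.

Doubling time t_d = ln(2)/r = 0.6931/0.46 = 1.5068.

1.51 weeks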